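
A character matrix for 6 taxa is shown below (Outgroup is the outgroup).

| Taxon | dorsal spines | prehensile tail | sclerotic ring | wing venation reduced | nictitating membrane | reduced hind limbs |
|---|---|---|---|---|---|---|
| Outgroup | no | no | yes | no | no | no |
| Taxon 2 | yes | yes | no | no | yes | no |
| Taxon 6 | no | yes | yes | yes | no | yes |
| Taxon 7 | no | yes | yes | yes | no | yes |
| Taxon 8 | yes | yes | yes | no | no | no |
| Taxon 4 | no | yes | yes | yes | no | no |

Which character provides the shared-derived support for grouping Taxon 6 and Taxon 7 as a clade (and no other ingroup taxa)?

Character polarity is set by the outgroup: the derived state is whichever differs from the outgroup's state, so for sclerotic ring the derived state is 'no', and for the remaining characters it is 'yes'.
Only Taxon 2 and Taxon 8 show the derived state 'yes' for dorsal spines, supporting them as a clade.
All ingroup taxa share the derived state 'yes' for prehensile tail; it defines the ingroup but does not resolve relationships within it.
sclerotic ring: derived state 'no' in Taxon 2 only — an autapomorphy, so it tells us nothing about relationships among taxa.
Only Taxon 4, Taxon 6, and Taxon 7 show the derived state 'yes' for wing venation reduced, supporting them as a clade.
nictitating membrane: derived state 'yes' in Taxon 2 only — an autapomorphy, so it tells us nothing about relationships among taxa.
reduced hind limbs: derived state 'yes' in Taxon 6 and Taxon 7 only — synapomorphy for {Taxon 6, Taxon 7}.
Most parsimonious ingroup topology: ((Taxon 2,Taxon 8),((Taxon 6,Taxon 7),Taxon 4)).
The clade {Taxon 6, Taxon 7} is supported by reduced hind limbs: its derived state 'yes' occurs in exactly those taxa and in no other taxon (including the outgroup).

reduced hind limbs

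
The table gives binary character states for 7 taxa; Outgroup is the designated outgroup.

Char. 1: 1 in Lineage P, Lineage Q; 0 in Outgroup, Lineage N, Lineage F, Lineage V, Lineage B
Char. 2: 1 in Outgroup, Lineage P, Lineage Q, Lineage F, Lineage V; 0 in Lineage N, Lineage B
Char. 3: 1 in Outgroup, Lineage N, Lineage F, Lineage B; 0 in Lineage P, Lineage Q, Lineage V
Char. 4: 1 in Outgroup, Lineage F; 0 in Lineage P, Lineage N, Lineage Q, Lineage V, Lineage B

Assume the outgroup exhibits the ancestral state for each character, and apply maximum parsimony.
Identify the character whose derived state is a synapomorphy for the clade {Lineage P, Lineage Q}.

Char. 1

Character polarity is set by the outgroup: the derived state is whichever differs from the outgroup's state, so for Char. 2, Char. 3, Char. 4 the derived state is '0', and for the remaining characters it is '1'.
Char. 1: derived state '1' in Lineage P and Lineage Q only — synapomorphy for {Lineage P, Lineage Q}.
Char. 2: derived state '0' in Lineage B and Lineage N only — synapomorphy for {Lineage B, Lineage N}.
Char. 3: derived state '0' in Lineage P, Lineage Q, and Lineage V only — synapomorphy for {Lineage P, Lineage Q, Lineage V}.
Only Lineage B, Lineage N, Lineage P, Lineage Q, and Lineage V show the derived state '0' for Char. 4, supporting them as a clade.
Most parsimonious ingroup topology: ((((Lineage P,Lineage Q),Lineage V),(Lineage N,Lineage B)),Lineage F).
The clade {Lineage P, Lineage Q} is supported by Char. 1: its derived state '1' occurs in exactly those taxa and in no other taxon (including the outgroup).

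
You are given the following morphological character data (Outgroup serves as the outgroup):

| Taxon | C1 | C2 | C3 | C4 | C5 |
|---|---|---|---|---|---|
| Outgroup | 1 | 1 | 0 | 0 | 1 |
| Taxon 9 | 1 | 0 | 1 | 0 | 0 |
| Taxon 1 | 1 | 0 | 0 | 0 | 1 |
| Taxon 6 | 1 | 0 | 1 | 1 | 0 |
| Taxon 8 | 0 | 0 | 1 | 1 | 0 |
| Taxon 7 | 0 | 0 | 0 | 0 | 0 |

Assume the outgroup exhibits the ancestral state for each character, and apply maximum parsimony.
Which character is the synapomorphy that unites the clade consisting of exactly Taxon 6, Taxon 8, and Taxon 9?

C3

Character polarity is set by the outgroup: the derived state is whichever differs from the outgroup's state, so for C1, C2, C5 the derived state is '0', and for the remaining characters it is '1'.
C1 (state '0') occurs in Taxon 7 and Taxon 8 but conflicts with the nesting implied by the other characters — most parsimoniously interpreted as homoplasy.
All ingroup taxa share the derived state '0' for C2; it defines the ingroup but does not resolve relationships within it.
C3 (derived state '1') is shared by Taxon 6, Taxon 8, and Taxon 9 — a synapomorphy uniting that clade.
C4 (derived state '1') is shared by Taxon 6 and Taxon 8 — a synapomorphy uniting that clade.
Only Taxon 6, Taxon 7, Taxon 8, and Taxon 9 show the derived state '0' for C5, supporting them as a clade.
Most parsimonious ingroup topology: (((Taxon 9,(Taxon 6,Taxon 8)),Taxon 7),Taxon 1).
The clade {Taxon 6, Taxon 8, Taxon 9} is supported by C3: its derived state '1' occurs in exactly those taxa and in no other taxon (including the outgroup).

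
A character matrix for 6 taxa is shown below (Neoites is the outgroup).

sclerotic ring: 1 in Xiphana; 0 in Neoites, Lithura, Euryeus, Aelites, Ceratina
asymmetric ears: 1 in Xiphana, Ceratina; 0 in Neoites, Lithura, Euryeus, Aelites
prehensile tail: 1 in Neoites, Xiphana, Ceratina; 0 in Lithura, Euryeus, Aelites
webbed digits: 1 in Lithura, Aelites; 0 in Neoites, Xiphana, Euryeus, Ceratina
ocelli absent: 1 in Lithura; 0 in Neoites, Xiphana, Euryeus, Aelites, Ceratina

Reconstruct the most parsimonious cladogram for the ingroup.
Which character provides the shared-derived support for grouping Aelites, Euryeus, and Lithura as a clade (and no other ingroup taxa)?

prehensile tail

Character polarity is set by the outgroup: the derived state is whichever differs from the outgroup's state, so for prehensile tail the derived state is '0', and for the remaining characters it is '1'.
sclerotic ring (derived state '1') is unique to Xiphana (autapomorphy; uninformative for grouping).
asymmetric ears: derived state '1' in Ceratina and Xiphana only — synapomorphy for {Ceratina, Xiphana}.
prehensile tail (derived state '0') is shared by Aelites, Euryeus, and Lithura — a synapomorphy uniting that clade.
Only Aelites and Lithura show the derived state '1' for webbed digits, supporting them as a clade.
ocelli absent (derived state '1') is unique to Lithura (autapomorphy; uninformative for grouping).
Most parsimonious ingroup topology: ((Xiphana,Ceratina),((Lithura,Aelites),Euryeus)).
The clade {Aelites, Euryeus, Lithura} is supported by prehensile tail: its derived state '0' occurs in exactly those taxa and in no other taxon (including the outgroup).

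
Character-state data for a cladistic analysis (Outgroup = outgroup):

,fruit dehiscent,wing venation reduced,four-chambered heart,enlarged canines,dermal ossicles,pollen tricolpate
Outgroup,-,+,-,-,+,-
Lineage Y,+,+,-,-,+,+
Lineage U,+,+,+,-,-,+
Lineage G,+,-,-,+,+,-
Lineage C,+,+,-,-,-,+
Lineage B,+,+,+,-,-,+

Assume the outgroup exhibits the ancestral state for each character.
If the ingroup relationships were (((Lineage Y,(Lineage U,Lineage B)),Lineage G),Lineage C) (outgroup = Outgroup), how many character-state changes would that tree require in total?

Map each character onto (((Lineage Y,(Lineage U,Lineage B)),Lineage G),Lineage C) (rooted by Outgroup) and count the minimum state changes it requires (Fitch parsimony):
fruit dehiscent: 1; wing venation reduced: 1; four-chambered heart: 1; enlarged canines: 1; dermal ossicles: 2; pollen tricolpate: 2.
Total tree length = 8.

8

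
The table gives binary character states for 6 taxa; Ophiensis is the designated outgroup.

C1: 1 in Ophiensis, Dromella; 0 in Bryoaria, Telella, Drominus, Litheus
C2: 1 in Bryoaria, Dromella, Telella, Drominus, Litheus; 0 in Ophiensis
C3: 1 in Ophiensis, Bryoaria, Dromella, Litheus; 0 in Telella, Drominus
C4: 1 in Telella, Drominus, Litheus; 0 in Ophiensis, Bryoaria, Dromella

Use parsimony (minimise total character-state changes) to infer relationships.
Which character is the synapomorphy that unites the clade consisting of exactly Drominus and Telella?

C3

Character polarity is set by the outgroup: the derived state is whichever differs from the outgroup's state, so for C1, C3 the derived state is '0', and for the remaining characters it is '1'.
C1 (derived state '0') is shared by Bryoaria, Drominus, Litheus, and Telella — a synapomorphy uniting that clade.
C2 (derived state '1') is shared by all ingroup taxa — unites the whole ingroup.
Only Drominus and Telella show the derived state '0' for C3, supporting them as a clade.
C4 (derived state '1') is shared by Drominus, Litheus, and Telella — a synapomorphy uniting that clade.
Most parsimonious ingroup topology: ((Bryoaria,((Telella,Drominus),Litheus)),Dromella).
The clade {Drominus, Telella} is supported by C3: its derived state '0' occurs in exactly those taxa and in no other taxon (including the outgroup).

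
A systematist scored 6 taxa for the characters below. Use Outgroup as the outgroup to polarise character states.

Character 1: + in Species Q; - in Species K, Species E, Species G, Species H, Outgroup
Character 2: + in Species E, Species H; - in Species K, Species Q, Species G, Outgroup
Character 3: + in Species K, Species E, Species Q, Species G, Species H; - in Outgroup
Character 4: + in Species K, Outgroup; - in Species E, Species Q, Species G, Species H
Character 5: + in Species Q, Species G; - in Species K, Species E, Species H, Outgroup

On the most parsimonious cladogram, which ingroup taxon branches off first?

Species K

Character polarity is set by the outgroup: the derived state is whichever differs from the outgroup's state, so for Character 4 the derived state is '-', and for the remaining characters it is '+'.
Character 1 (derived state '+') is unique to Species Q (autapomorphy; uninformative for grouping).
Character 2 (derived state '+') is shared by Species E and Species H — a synapomorphy uniting that clade.
Character 3 (derived state '+') is shared by all ingroup taxa — unites the whole ingroup.
Only Species E, Species G, Species H, and Species Q show the derived state '-' for Character 4, supporting them as a clade.
Only Species G and Species Q show the derived state '+' for Character 5, supporting them as a clade.
Most parsimonious ingroup topology: (Species K,((Species E,Species H),(Species G,Species Q))).
Species K is sister to the clade containing all other ingroup taxa, so it is the earliest-diverging (most basal) ingroup lineage.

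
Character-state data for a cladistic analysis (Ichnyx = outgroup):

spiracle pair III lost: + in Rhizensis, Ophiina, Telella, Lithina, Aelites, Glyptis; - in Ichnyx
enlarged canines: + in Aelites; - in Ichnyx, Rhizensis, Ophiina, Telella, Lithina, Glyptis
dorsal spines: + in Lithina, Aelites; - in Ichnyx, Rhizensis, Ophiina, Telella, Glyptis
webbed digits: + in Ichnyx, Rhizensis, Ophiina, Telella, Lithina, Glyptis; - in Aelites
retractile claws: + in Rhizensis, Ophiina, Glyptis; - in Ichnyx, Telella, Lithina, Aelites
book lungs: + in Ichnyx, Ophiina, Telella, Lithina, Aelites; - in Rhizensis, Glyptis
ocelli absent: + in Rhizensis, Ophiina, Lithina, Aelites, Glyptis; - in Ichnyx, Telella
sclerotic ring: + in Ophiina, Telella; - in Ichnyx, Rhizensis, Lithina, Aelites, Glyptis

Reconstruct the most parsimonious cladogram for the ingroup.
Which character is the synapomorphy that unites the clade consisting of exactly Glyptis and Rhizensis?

Character polarity is set by the outgroup: the derived state is whichever differs from the outgroup's state, so for webbed digits, book lungs the derived state is '-', and for the remaining characters it is '+'.
All ingroup taxa share the derived state '+' for spiracle pair III lost; it defines the ingroup but does not resolve relationships within it.
enlarged canines: derived state '+' in Aelites only — an autapomorphy, so it tells us nothing about relationships among taxa.
Only Aelites and Lithina show the derived state '+' for dorsal spines, supporting them as a clade.
webbed digits: derived state '-' in Aelites only — an autapomorphy, so it tells us nothing about relationships among taxa.
retractile claws (derived state '+') is shared by Glyptis, Ophiina, and Rhizensis — a synapomorphy uniting that clade.
Only Glyptis and Rhizensis show the derived state '-' for book lungs, supporting them as a clade.
ocelli absent (derived state '+') is shared by Aelites, Glyptis, Lithina, Ophiina, and Rhizensis — a synapomorphy uniting that clade.
sclerotic ring (state '+') occurs in Ophiina and Telella but conflicts with the nesting implied by the other characters — most parsimoniously interpreted as homoplasy.
Most parsimonious ingroup topology: ((((Rhizensis,Glyptis),Ophiina),(Lithina,Aelites)),Telella).
The clade {Glyptis, Rhizensis} is supported by book lungs: its derived state '-' occurs in exactly those taxa and in no other taxon (including the outgroup).

book lungs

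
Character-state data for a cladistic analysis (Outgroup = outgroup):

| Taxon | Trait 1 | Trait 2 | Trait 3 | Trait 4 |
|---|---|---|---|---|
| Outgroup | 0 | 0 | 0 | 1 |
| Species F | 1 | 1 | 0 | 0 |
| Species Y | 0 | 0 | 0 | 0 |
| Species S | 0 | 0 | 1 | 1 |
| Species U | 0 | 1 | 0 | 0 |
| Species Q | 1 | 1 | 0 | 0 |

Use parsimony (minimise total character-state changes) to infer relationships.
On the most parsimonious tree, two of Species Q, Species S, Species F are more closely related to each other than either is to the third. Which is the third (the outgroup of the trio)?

Species S

Character polarity is set by the outgroup: the derived state is whichever differs from the outgroup's state, so for Trait 4 the derived state is '0', and for the remaining characters it is '1'.
Only Species F and Species Q show the derived state '1' for Trait 1, supporting them as a clade.
Trait 2: derived state '1' in Species F, Species Q, and Species U only — synapomorphy for {Species F, Species Q, Species U}.
Trait 3 (derived state '1') is unique to Species S (autapomorphy; uninformative for grouping).
Trait 4 (derived state '0') is shared by Species F, Species Q, Species U, and Species Y — a synapomorphy uniting that clade.
Most parsimonious ingroup topology: ((((Species F,Species Q),Species U),Species Y),Species S).
Species F and Species Q share a more recent common ancestor with each other than either does with Species S, so Species S is the least closely related of the three.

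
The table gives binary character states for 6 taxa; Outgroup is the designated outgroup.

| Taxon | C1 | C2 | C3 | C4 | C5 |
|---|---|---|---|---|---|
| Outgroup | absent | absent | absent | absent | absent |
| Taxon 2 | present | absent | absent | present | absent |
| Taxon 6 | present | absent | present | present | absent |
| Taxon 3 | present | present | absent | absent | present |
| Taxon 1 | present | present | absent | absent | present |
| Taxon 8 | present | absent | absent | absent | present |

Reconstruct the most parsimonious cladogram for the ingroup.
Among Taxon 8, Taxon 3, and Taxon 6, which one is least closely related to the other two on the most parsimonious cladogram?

The outgroup has state 'absent' for every character, so 'present' is the derived state throughout.
C1 (derived state 'present') is shared by all ingroup taxa — unites the whole ingroup.
C2: derived state 'present' in Taxon 1 and Taxon 3 only — synapomorphy for {Taxon 1, Taxon 3}.
C3 (derived state 'present') is unique to Taxon 6 (autapomorphy; uninformative for grouping).
C4: derived state 'present' in Taxon 2 and Taxon 6 only — synapomorphy for {Taxon 2, Taxon 6}.
Only Taxon 1, Taxon 3, and Taxon 8 show the derived state 'present' for C5, supporting them as a clade.
Most parsimonious ingroup topology: ((Taxon 2,Taxon 6),((Taxon 3,Taxon 1),Taxon 8)).
Taxon 8 and Taxon 3 share a more recent common ancestor with each other than either does with Taxon 6, so Taxon 6 is the least closely related of the three.

Taxon 6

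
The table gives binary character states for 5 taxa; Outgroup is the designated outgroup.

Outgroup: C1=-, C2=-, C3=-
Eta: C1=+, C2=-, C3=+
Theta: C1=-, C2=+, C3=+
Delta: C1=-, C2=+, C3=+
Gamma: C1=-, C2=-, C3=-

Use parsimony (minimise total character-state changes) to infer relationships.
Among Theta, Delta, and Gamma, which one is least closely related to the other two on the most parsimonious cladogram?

The outgroup has state '-' for every character, so '+' is the derived state throughout.
C1 (derived state '+') is unique to Eta (autapomorphy; uninformative for grouping).
Only Delta and Theta show the derived state '+' for C2, supporting them as a clade.
C3: derived state '+' in Delta, Eta, and Theta only — synapomorphy for {Delta, Eta, Theta}.
Most parsimonious ingroup topology: ((Eta,(Theta,Delta)),Gamma).
Delta and Theta share a more recent common ancestor with each other than either does with Gamma, so Gamma is the least closely related of the three.

Gamma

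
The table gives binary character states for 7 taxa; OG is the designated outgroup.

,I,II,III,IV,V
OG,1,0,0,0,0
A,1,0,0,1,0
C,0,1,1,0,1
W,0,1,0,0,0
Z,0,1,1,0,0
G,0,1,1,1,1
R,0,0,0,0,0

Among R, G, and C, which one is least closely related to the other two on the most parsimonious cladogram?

R

Character polarity is set by the outgroup: the derived state is whichever differs from the outgroup's state, so for I the derived state is '0', and for the remaining characters it is '1'.
Only C, G, R, W, and Z show the derived state '0' for I, supporting them as a clade.
II: derived state '1' in C, G, W, and Z only — synapomorphy for {C, G, W, Z}.
III (derived state '1') is shared by C, G, and Z — a synapomorphy uniting that clade.
IV groups A and G, which is incompatible with the clades supported by the remaining characters; treating it as convergent (homoplasy) costs fewer steps than any alternative tree.
V (derived state '1') is shared by C and G — a synapomorphy uniting that clade.
Most parsimonious ingroup topology: (A,((((C,G),Z),W),R)).
C and G share a more recent common ancestor with each other than either does with R, so R is the least closely related of the three.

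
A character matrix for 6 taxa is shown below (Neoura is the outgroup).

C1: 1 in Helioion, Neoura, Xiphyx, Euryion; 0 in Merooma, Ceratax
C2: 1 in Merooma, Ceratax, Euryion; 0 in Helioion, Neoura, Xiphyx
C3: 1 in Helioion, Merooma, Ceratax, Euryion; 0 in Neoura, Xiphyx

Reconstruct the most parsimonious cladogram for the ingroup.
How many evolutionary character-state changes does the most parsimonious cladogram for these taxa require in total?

3

Character polarity is set by the outgroup: the derived state is whichever differs from the outgroup's state, so for C1 the derived state is '0', and for the remaining characters it is '1'.
C1 (derived state '0') is shared by Ceratax and Merooma — a synapomorphy uniting that clade.
C2: derived state '1' in Ceratax, Euryion, and Merooma only — synapomorphy for {Ceratax, Euryion, Merooma}.
C3 (derived state '1') is shared by Ceratax, Euryion, Helioion, and Merooma — a synapomorphy uniting that clade.
Most parsimonious ingroup topology: (Xiphyx,(((Ceratax,Merooma),Euryion),Helioion)).
Changes per character on this tree: C1: 1; C2: 1; C3: 1.
Total = 3.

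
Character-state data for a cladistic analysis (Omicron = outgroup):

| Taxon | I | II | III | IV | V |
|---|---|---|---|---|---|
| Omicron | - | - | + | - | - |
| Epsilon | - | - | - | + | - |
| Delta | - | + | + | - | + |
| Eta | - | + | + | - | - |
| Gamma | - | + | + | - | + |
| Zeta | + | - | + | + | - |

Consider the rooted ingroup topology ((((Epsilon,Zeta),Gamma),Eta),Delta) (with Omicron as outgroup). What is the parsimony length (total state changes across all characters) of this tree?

7

Map each character onto ((((Epsilon,Zeta),Gamma),Eta),Delta) (rooted by Omicron) and count the minimum state changes it requires (Fitch parsimony):
I: 1; II: 2; III: 1; IV: 1; V: 2.
Total tree length = 7.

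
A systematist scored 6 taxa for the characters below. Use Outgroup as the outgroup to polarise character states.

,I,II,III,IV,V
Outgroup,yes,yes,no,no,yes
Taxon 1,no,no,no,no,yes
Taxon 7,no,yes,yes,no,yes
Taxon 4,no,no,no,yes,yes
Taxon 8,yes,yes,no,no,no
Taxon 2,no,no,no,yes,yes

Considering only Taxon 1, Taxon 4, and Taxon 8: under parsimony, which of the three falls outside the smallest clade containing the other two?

Character polarity is set by the outgroup: the derived state is whichever differs from the outgroup's state, so for I, II, V the derived state is 'no', and for the remaining characters it is 'yes'.
I: derived state 'no' in Taxon 1, Taxon 2, Taxon 4, and Taxon 7 only — synapomorphy for {Taxon 1, Taxon 2, Taxon 4, Taxon 7}.
II (derived state 'no') is shared by Taxon 1, Taxon 2, and Taxon 4 — a synapomorphy uniting that clade.
III (derived state 'yes') is unique to Taxon 7 (autapomorphy; uninformative for grouping).
IV (derived state 'yes') is shared by Taxon 2 and Taxon 4 — a synapomorphy uniting that clade.
V: derived state 'no' in Taxon 8 only — an autapomorphy, so it tells us nothing about relationships among taxa.
Most parsimonious ingroup topology: (((Taxon 1,(Taxon 4,Taxon 2)),Taxon 7),Taxon 8).
Taxon 1 and Taxon 4 share a more recent common ancestor with each other than either does with Taxon 8, so Taxon 8 is the least closely related of the three.

Taxon 8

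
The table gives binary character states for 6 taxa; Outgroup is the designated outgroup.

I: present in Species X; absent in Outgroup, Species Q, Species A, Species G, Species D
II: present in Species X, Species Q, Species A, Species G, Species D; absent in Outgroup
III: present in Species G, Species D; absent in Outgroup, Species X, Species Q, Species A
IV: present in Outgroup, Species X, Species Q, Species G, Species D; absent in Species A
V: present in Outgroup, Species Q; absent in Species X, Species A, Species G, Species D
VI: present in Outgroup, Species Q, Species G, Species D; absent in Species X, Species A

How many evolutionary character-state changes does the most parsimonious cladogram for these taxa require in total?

Character polarity is set by the outgroup: the derived state is whichever differs from the outgroup's state, so for IV, V, VI the derived state is 'absent', and for the remaining characters it is 'present'.
I (derived state 'present') is unique to Species X (autapomorphy; uninformative for grouping).
II (derived state 'present') is shared by all ingroup taxa — unites the whole ingroup.
Only Species D and Species G show the derived state 'present' for III, supporting them as a clade.
IV: derived state 'absent' in Species A only — an autapomorphy, so it tells us nothing about relationships among taxa.
V: derived state 'absent' in Species A, Species D, Species G, and Species X only — synapomorphy for {Species A, Species D, Species G, Species X}.
VI: derived state 'absent' in Species A and Species X only — synapomorphy for {Species A, Species X}.
Most parsimonious ingroup topology: (((Species X,Species A),(Species G,Species D)),Species Q).
Changes per character on this tree: I: 1; II: 1; III: 1; IV: 1; V: 1; VI: 1.
Total = 6.

6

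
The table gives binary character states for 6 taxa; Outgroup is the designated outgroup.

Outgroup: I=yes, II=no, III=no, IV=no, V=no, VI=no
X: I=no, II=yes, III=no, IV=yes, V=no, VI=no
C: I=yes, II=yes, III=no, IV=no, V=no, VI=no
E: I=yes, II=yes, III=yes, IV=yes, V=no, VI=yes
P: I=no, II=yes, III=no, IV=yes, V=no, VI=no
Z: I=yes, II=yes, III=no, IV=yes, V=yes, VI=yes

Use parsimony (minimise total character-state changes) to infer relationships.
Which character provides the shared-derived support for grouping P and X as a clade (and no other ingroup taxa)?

Character polarity is set by the outgroup: the derived state is whichever differs from the outgroup's state, so for I the derived state is 'no', and for the remaining characters it is 'yes'.
I: derived state 'no' in P and X only — synapomorphy for {P, X}.
All ingroup taxa share the derived state 'yes' for II; it defines the ingroup but does not resolve relationships within it.
III (derived state 'yes') is unique to E (autapomorphy; uninformative for grouping).
IV: derived state 'yes' in E, P, X, and Z only — synapomorphy for {E, P, X, Z}.
V (derived state 'yes') is unique to Z (autapomorphy; uninformative for grouping).
VI (derived state 'yes') is shared by E and Z — a synapomorphy uniting that clade.
Most parsimonious ingroup topology: (((X,P),(E,Z)),C).
The clade {P, X} is supported by I: its derived state 'no' occurs in exactly those taxa and in no other taxon (including the outgroup).

I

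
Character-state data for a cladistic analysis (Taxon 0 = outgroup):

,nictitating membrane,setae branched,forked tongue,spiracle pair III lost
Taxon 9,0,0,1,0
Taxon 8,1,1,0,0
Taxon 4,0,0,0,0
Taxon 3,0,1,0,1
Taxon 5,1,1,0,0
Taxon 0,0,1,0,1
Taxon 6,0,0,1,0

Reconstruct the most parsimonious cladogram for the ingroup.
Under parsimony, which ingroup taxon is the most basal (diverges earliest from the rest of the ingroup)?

Character polarity is set by the outgroup: the derived state is whichever differs from the outgroup's state, so for setae branched, spiracle pair III lost the derived state is '0', and for the remaining characters it is '1'.
nictitating membrane: derived state '1' in Taxon 5 and Taxon 8 only — synapomorphy for {Taxon 5, Taxon 8}.
setae branched (derived state '0') is shared by Taxon 4, Taxon 6, and Taxon 9 — a synapomorphy uniting that clade.
forked tongue (derived state '1') is shared by Taxon 6 and Taxon 9 — a synapomorphy uniting that clade.
spiracle pair III lost (derived state '0') is shared by Taxon 4, Taxon 5, Taxon 6, Taxon 8, and Taxon 9 — a synapomorphy uniting that clade.
Most parsimonious ingroup topology: ((((Taxon 6,Taxon 9),Taxon 4),(Taxon 5,Taxon 8)),Taxon 3).
Taxon 3 is sister to the clade containing all other ingroup taxa, so it is the earliest-diverging (most basal) ingroup lineage.

Taxon 3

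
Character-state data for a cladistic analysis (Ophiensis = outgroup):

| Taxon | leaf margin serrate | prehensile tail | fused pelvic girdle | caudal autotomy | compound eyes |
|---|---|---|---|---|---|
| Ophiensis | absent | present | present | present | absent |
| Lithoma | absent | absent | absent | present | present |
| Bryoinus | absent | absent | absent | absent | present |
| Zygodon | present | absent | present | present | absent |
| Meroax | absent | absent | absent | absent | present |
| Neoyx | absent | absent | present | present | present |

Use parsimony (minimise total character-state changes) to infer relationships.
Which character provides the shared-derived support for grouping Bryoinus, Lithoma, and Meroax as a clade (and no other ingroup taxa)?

fused pelvic girdle

Character polarity is set by the outgroup: the derived state is whichever differs from the outgroup's state, so for prehensile tail, fused pelvic girdle, caudal autotomy the derived state is 'absent', and for the remaining characters it is 'present'.
leaf margin serrate (derived state 'present') is unique to Zygodon (autapomorphy; uninformative for grouping).
prehensile tail (derived state 'absent') is shared by all ingroup taxa — unites the whole ingroup.
fused pelvic girdle (derived state 'absent') is shared by Bryoinus, Lithoma, and Meroax — a synapomorphy uniting that clade.
Only Bryoinus and Meroax show the derived state 'absent' for caudal autotomy, supporting them as a clade.
compound eyes: derived state 'present' in Bryoinus, Lithoma, Meroax, and Neoyx only — synapomorphy for {Bryoinus, Lithoma, Meroax, Neoyx}.
Most parsimonious ingroup topology: (((Lithoma,(Bryoinus,Meroax)),Neoyx),Zygodon).
The clade {Bryoinus, Lithoma, Meroax} is supported by fused pelvic girdle: its derived state 'absent' occurs in exactly those taxa and in no other taxon (including the outgroup).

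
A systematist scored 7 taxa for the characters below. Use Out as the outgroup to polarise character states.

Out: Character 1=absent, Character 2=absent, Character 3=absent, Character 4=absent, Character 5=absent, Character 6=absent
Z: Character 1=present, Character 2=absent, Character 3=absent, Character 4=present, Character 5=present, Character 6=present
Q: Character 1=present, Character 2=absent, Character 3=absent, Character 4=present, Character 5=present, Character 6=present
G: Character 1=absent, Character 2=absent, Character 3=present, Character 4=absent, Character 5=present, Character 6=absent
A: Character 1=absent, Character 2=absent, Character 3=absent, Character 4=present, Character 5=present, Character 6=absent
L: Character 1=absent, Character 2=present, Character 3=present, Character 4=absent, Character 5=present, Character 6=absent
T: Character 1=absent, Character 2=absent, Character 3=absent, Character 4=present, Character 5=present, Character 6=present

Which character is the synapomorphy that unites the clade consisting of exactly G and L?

The outgroup has state 'absent' for every character, so 'present' is the derived state throughout.
Character 1: derived state 'present' in Q and Z only — synapomorphy for {Q, Z}.
Character 2: derived state 'present' in L only — an autapomorphy, so it tells us nothing about relationships among taxa.
Character 3: derived state 'present' in G and L only — synapomorphy for {G, L}.
Character 4 (derived state 'present') is shared by A, Q, T, and Z — a synapomorphy uniting that clade.
Character 5 (derived state 'present') is shared by all ingroup taxa — unites the whole ingroup.
Character 6 (derived state 'present') is shared by Q, T, and Z — a synapomorphy uniting that clade.
Most parsimonious ingroup topology: ((((Z,Q),T),A),(G,L)).
The clade {G, L} is supported by Character 3: its derived state 'present' occurs in exactly those taxa and in no other taxon (including the outgroup).

Character 3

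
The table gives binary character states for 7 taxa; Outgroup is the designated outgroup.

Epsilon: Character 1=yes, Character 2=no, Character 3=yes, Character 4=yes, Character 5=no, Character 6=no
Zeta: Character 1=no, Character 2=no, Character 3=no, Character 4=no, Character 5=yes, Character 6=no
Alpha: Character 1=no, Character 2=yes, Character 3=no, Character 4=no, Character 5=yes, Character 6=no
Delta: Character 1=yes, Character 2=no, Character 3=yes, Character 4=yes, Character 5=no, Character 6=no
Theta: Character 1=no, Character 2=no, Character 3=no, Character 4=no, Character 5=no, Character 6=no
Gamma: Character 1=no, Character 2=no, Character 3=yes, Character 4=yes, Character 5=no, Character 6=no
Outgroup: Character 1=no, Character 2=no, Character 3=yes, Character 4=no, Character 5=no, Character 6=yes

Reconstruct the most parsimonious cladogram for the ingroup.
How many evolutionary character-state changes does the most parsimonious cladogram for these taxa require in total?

6

Character polarity is set by the outgroup: the derived state is whichever differs from the outgroup's state, so for Character 3, Character 6 the derived state is 'no', and for the remaining characters it is 'yes'.
Only Delta and Epsilon show the derived state 'yes' for Character 1, supporting them as a clade.
Character 2: derived state 'yes' in Alpha only — an autapomorphy, so it tells us nothing about relationships among taxa.
Character 3: derived state 'no' in Alpha, Theta, and Zeta only — synapomorphy for {Alpha, Theta, Zeta}.
Character 4: derived state 'yes' in Delta, Epsilon, and Gamma only — synapomorphy for {Delta, Epsilon, Gamma}.
Only Alpha and Zeta show the derived state 'yes' for Character 5, supporting them as a clade.
All ingroup taxa share the derived state 'no' for Character 6; it defines the ingroup but does not resolve relationships within it.
Most parsimonious ingroup topology: ((Gamma,(Epsilon,Delta)),((Alpha,Zeta),Theta)).
Changes per character on this tree: Character 1: 1; Character 2: 1; Character 3: 1; Character 4: 1; Character 5: 1; Character 6: 1.
Total = 6.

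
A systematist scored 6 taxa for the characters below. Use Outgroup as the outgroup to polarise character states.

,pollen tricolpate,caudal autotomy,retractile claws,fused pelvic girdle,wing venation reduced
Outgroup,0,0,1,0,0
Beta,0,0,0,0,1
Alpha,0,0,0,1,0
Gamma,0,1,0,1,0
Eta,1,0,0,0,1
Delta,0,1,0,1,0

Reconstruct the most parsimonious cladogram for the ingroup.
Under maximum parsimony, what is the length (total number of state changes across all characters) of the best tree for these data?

5

Character polarity is set by the outgroup: the derived state is whichever differs from the outgroup's state, so for retractile claws the derived state is '0', and for the remaining characters it is '1'.
pollen tricolpate (derived state '1') is unique to Eta (autapomorphy; uninformative for grouping).
caudal autotomy: derived state '1' in Delta and Gamma only — synapomorphy for {Delta, Gamma}.
All ingroup taxa share the derived state '0' for retractile claws; it defines the ingroup but does not resolve relationships within it.
fused pelvic girdle (derived state '1') is shared by Alpha, Delta, and Gamma — a synapomorphy uniting that clade.
Only Beta and Eta show the derived state '1' for wing venation reduced, supporting them as a clade.
Most parsimonious ingroup topology: ((Beta,Eta),(Alpha,(Gamma,Delta))).
Changes per character on this tree: pollen tricolpate: 1; caudal autotomy: 1; retractile claws: 1; fused pelvic girdle: 1; wing venation reduced: 1.
Total = 5.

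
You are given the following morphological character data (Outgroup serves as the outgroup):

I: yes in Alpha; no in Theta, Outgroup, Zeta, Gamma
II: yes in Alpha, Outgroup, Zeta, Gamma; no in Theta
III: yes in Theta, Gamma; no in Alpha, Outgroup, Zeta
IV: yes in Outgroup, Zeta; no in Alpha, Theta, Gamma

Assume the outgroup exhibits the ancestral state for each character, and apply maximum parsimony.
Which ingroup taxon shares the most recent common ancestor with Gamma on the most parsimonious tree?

Theta

Character polarity is set by the outgroup: the derived state is whichever differs from the outgroup's state, so for II, IV the derived state is 'no', and for the remaining characters it is 'yes'.
I (derived state 'yes') is unique to Alpha (autapomorphy; uninformative for grouping).
II: derived state 'no' in Theta only — an autapomorphy, so it tells us nothing about relationships among taxa.
III (derived state 'yes') is shared by Gamma and Theta — a synapomorphy uniting that clade.
IV: derived state 'no' in Alpha, Gamma, and Theta only — synapomorphy for {Alpha, Gamma, Theta}.
Most parsimonious ingroup topology: (((Theta,Gamma),Alpha),Zeta).
Gamma and Theta form a cherry on this tree, so they are sister taxa.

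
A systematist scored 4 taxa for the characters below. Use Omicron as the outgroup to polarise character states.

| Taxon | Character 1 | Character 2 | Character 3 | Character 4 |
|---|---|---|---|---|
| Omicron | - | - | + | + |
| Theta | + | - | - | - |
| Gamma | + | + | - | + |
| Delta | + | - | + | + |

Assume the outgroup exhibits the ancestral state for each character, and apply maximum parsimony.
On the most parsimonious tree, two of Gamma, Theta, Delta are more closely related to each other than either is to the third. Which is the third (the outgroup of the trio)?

Character polarity is set by the outgroup: the derived state is whichever differs from the outgroup's state, so for Character 3, Character 4 the derived state is '-', and for the remaining characters it is '+'.
All ingroup taxa share the derived state '+' for Character 1; it defines the ingroup but does not resolve relationships within it.
Character 2 (derived state '+') is unique to Gamma (autapomorphy; uninformative for grouping).
Character 3 (derived state '-') is shared by Gamma and Theta — a synapomorphy uniting that clade.
Character 4 (derived state '-') is unique to Theta (autapomorphy; uninformative for grouping).
Most parsimonious ingroup topology: ((Theta,Gamma),Delta).
Theta and Gamma share a more recent common ancestor with each other than either does with Delta, so Delta is the least closely related of the three.

Delta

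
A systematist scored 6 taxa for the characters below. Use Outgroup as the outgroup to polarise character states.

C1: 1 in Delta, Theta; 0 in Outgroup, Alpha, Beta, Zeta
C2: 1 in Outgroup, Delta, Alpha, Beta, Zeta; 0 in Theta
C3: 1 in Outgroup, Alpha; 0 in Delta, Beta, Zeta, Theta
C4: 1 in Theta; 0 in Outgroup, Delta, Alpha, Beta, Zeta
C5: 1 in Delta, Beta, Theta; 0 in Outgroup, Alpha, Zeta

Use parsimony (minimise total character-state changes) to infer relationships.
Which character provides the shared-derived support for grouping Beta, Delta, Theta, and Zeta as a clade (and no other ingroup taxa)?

Character polarity is set by the outgroup: the derived state is whichever differs from the outgroup's state, so for C2, C3 the derived state is '0', and for the remaining characters it is '1'.
Only Delta and Theta show the derived state '1' for C1, supporting them as a clade.
C2: derived state '0' in Theta only — an autapomorphy, so it tells us nothing about relationships among taxa.
C3 (derived state '0') is shared by Beta, Delta, Theta, and Zeta — a synapomorphy uniting that clade.
C4: derived state '1' in Theta only — an autapomorphy, so it tells us nothing about relationships among taxa.
C5 (derived state '1') is shared by Beta, Delta, and Theta — a synapomorphy uniting that clade.
Most parsimonious ingroup topology: ((((Delta,Theta),Beta),Zeta),Alpha).
The clade {Beta, Delta, Theta, Zeta} is supported by C3: its derived state '0' occurs in exactly those taxa and in no other taxon (including the outgroup).

C3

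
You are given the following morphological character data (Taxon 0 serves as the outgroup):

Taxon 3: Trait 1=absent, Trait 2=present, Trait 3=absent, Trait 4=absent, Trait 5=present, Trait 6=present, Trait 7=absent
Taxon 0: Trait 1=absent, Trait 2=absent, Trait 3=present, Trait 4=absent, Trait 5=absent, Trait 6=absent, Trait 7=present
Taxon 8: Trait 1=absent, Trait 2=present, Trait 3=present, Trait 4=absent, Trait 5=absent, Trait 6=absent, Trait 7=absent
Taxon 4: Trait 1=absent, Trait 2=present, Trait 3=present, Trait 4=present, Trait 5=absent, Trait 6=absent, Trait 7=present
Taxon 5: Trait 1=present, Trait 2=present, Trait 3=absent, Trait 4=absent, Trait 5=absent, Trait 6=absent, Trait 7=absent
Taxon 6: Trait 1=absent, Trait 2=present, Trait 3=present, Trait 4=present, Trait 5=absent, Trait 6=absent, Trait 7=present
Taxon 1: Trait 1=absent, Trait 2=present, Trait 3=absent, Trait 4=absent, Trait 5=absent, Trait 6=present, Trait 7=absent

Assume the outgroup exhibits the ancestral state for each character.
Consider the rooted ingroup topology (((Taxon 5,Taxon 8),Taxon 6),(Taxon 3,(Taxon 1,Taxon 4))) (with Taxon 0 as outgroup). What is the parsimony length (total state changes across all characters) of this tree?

13

Map each character onto (((Taxon 5,Taxon 8),Taxon 6),(Taxon 3,(Taxon 1,Taxon 4))) (rooted by Taxon 0) and count the minimum state changes it requires (Fitch parsimony):
Trait 1: 1; Trait 2: 1; Trait 3: 3; Trait 4: 2; Trait 5: 1; Trait 6: 2; Trait 7: 3.
Total tree length = 13.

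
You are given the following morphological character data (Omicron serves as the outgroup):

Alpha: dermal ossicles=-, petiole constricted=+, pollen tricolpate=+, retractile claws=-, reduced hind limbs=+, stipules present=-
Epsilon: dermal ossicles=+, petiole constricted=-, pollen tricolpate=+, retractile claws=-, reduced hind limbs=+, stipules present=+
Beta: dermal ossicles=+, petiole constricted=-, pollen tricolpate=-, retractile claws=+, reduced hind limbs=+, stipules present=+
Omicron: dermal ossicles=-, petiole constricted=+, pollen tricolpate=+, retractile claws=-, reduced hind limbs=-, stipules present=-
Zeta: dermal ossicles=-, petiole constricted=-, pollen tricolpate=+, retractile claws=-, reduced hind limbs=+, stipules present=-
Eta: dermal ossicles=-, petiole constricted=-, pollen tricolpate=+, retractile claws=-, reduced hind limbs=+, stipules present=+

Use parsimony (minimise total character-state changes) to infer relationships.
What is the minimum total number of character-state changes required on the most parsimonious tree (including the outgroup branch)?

6

Character polarity is set by the outgroup: the derived state is whichever differs from the outgroup's state, so for petiole constricted, pollen tricolpate the derived state is '-', and for the remaining characters it is '+'.
Only Beta and Epsilon show the derived state '+' for dermal ossicles, supporting them as a clade.
petiole constricted (derived state '-') is shared by Beta, Epsilon, Eta, and Zeta — a synapomorphy uniting that clade.
pollen tricolpate (derived state '-') is unique to Beta (autapomorphy; uninformative for grouping).
retractile claws: derived state '+' in Beta only — an autapomorphy, so it tells us nothing about relationships among taxa.
reduced hind limbs (derived state '+') is shared by all ingroup taxa — unites the whole ingroup.
Only Beta, Epsilon, and Eta show the derived state '+' for stipules present, supporting them as a clade.
Most parsimonious ingroup topology: ((Zeta,(Eta,(Beta,Epsilon))),Alpha).
Changes per character on this tree: dermal ossicles: 1; petiole constricted: 1; pollen tricolpate: 1; retractile claws: 1; reduced hind limbs: 1; stipules present: 1.
Total = 6.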